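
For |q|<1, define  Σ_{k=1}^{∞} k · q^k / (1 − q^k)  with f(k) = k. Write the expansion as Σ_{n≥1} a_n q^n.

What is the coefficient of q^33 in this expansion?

d|33:{33,11,3,1}  Σf=33+11+3+1=48

a_33 = 48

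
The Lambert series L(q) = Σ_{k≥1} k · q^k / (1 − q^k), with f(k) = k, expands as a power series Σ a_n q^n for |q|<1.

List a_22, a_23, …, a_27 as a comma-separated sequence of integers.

36, 24, 60, 31, 42, 40

q^22  k|22↦f(k): 1:1 2:2 11:11 22:22  a_22=36
q^23  k|23↦f(k): 23:23 1:1  a_23=24
q^24  k|24↦f(k): 24:24 12:12 8:8 6:6 4:4 3:3 2:2 1:1  a_24=60
q^25  k|25↦f(k): 1:1 5:5 25:25  a_25=31
q^26  k|26↦f(k): 26:26 13:13 2:2 1:1  a_26=42
q^27  k|27↦f(k): 1:1 3:3 9:9 27:27  a_27=40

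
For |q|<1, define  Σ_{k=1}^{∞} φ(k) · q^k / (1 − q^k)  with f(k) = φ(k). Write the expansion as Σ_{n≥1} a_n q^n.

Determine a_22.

d|22:{22,11,2,1}  Σφ=10+10+1+1=22

a_22 = 22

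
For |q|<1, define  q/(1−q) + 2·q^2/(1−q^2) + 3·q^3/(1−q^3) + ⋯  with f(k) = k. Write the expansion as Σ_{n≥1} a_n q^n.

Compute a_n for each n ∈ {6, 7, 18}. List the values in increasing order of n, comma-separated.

q^6  k|6↦f(k): 1:1 2:2 3:3 6:6  a_6=12
[q^7] f(7)=7,f(1)=1 ⇒ 8
[q^18] f(18)=18,f(9)=9,f(6)=6,f(3)=3,f(2)=2,f(1)=1 ⇒ 39

12, 8, 39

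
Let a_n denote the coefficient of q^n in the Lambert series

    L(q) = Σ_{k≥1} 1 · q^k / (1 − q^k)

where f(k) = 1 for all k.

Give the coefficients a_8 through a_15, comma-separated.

q^8  k|8↦f(k): 8:1 4:1 2:1 1:1  a_8=4
d|9:{1,3,9}  Σf=1+1+1=3
q^10  k|10↦f(k): 10:1 5:1 2:1 1:1  a_10=4
[q^11] f(11)=1,f(1)=1 ⇒ 2
q^12  k|12↦f(k): 12:1 6:1 4:1 3:1 2:1 1:1  a_12=6
q^13  k|13↦f(k): 1:1 13:1  a_13=2
q^14  k|14↦f(k): 1:1 2:1 7:1 14:1  a_14=4
[q^15] f(15)=1,f(5)=1,f(3)=1,f(1)=1 ⇒ 4

4, 3, 4, 2, 6, 2, 4, 4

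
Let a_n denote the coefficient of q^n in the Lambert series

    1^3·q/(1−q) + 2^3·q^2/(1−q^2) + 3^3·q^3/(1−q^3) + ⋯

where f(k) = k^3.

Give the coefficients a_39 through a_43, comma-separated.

[q^39] f(1)=1,f(3)=27,f(13)=2197,f(39)=59319 ⇒ 61544
d|40:{1,2,4,5,8,10,20,40}  Σf=1+8+64+125+512+1000+8000+64000=73710
[q^41] f(1)=1,f(41)=68921 ⇒ 68922
[q^42] f(1)=1,f(2)=8,f(3)=27,f(6)=216,f(7)=343,f(14)=2744,f(21)=9261,f(42)=74088 ⇒ 86688
[q^43] f(1)=1,f(43)=79507 ⇒ 79508

61544, 73710, 68922, 86688, 79508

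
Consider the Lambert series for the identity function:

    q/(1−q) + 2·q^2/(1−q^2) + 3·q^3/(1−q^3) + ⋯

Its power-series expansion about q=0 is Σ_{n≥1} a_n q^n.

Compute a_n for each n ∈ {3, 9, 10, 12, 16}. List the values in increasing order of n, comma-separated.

4, 13, 18, 28, 31

d|3:{3,1}  Σf=3+1=4
n=9: 1·9 3·3 9·1  f→[1+3+9]=13
[q^10] f(10)=10,f(5)=5,f(2)=2,f(1)=1 ⇒ 18
n=12: 12·1 6·2 4·3 3·4 2·6 1·12  f→[12+6+4+3+2+1]=28
n=16: 1·16 2·8 4·4 8·2 16·1  f→[1+2+4+8+16]=31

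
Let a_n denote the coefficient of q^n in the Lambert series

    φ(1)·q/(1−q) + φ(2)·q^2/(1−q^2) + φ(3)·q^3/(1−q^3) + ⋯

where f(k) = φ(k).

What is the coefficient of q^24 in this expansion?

q^24  k|24↦φ(k): 1:1 2:1 3:2 4:2 6:2 8:4 12:4 24:8  a_24=24

a_24 = 24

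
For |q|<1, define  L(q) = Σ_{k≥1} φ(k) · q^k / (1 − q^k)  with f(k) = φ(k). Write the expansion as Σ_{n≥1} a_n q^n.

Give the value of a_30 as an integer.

q^30  k|30↦φ(k): 1:1 2:1 3:2 5:4 6:2 10:4 15:8 30:8  a_30=30

a_30 = 30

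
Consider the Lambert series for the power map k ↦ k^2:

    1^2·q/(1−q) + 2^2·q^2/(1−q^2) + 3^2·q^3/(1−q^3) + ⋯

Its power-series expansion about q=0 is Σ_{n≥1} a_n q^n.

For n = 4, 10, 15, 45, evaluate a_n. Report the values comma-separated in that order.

d|4:{4,2,1}  Σf=16+4+1=21
q^10  k|10↦f(k): 10:100 5:25 2:4 1:1  a_10=130
[q^15] f(15)=225,f(5)=25,f(3)=9,f(1)=1 ⇒ 260
q^45  k|45↦f(k): 45:2025 15:225 9:81 5:25 3:9 1:1  a_45=2366

21, 130, 260, 2366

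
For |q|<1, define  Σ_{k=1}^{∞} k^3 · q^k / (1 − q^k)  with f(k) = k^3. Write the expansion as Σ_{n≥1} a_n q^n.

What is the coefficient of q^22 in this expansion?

[q^22] f(1)=1,f(2)=8,f(11)=1331,f(22)=10648 ⇒ 11988

a_22 = 11988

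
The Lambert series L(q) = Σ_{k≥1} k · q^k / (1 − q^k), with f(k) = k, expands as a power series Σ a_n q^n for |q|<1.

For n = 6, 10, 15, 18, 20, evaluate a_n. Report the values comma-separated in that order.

12, 18, 24, 39, 42

q^6  k|6↦f(k): 1:1 2:2 3:3 6:6  a_6=12
d|10:{10,5,2,1}  Σf=10+5+2+1=18
[q^15] f(1)=1,f(3)=3,f(5)=5,f(15)=15 ⇒ 24
[q^18] f(1)=1,f(2)=2,f(3)=3,f(6)=6,f(9)=9,f(18)=18 ⇒ 39
q^20  k|20↦f(k): 1:1 2:2 4:4 5:5 10:10 20:20  a_20=42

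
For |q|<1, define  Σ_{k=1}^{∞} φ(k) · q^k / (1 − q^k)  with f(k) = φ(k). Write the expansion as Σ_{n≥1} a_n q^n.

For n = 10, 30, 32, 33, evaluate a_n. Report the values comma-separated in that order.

[q^10] φ(10)=4,φ(5)=4,φ(2)=1,φ(1)=1 ⇒ 10
d|30:{1,2,3,5,6,10,15,30}  Σφ=1+1+2+4+2+4+8+8=30
q^32  k|32↦φ(k): 32:16 16:8 8:4 4:2 2:1 1:1  a_32=32
d|33:{1,3,11,33}  Σφ=1+2+10+20=33

10, 30, 32, 33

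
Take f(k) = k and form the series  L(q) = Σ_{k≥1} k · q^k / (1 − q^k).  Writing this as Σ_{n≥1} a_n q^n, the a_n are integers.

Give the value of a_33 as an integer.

a_33 = 48

n=33: 1·33 3·11 11·3 33·1  f→[1+3+11+33]=48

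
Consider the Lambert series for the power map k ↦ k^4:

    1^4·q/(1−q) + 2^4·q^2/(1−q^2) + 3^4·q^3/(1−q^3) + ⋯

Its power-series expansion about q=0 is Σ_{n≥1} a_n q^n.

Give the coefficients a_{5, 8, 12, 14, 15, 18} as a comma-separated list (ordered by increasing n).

626, 4369, 22386, 40834, 51332, 112931

n=5: 5·1 1·5  f→[625+1]=626
d|8:{8,4,2,1}  Σf=4096+256+16+1=4369
[q^12] f(1)=1,f(2)=16,f(3)=81,f(4)=256,f(6)=1296,f(12)=20736 ⇒ 22386
q^14  k|14↦f(k): 14:38416 7:2401 2:16 1:1  a_14=40834
[q^15] f(1)=1,f(3)=81,f(5)=625,f(15)=50625 ⇒ 51332
q^18  k|18↦f(k): 18:104976 9:6561 6:1296 3:81 2:16 1:1  a_18=112931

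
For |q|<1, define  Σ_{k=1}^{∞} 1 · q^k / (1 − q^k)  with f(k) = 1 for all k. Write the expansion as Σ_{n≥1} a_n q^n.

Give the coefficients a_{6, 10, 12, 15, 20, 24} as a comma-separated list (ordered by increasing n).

4, 4, 6, 4, 6, 8

q^6  k|6↦f(k): 1:1 2:1 3:1 6:1  a_6=4
[q^10] f(10)=1,f(5)=1,f(2)=1,f(1)=1 ⇒ 4
n=12: 12·1 6·2 4·3 3·4 2·6 1·12  f→[1+1+1+1+1+1]=6
[q^15] f(1)=1,f(3)=1,f(5)=1,f(15)=1 ⇒ 4
n=20: 1·20 2·10 4·5 5·4 10·2 20·1  f→[1+1+1+1+1+1]=6
d|24:{1,2,3,4,6,8,12,24}  Σf=1+1+1+1+1+1+1+1=8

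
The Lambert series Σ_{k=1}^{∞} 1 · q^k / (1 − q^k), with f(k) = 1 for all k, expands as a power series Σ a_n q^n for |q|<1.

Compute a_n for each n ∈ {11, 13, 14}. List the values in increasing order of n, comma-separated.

d|11:{11,1}  Σf=1+1=2
q^13  k|13↦f(k): 13:1 1:1  a_13=2
q^14  k|14↦f(k): 1:1 2:1 7:1 14:1  a_14=4

2, 2, 4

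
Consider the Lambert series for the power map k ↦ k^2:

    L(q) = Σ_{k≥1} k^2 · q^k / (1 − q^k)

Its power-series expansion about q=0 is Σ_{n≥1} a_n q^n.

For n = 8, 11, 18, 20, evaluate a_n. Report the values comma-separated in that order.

d|8:{1,2,4,8}  Σf=1+4+16+64=85
[q^11] f(11)=121,f(1)=1 ⇒ 122
[q^18] f(18)=324,f(9)=81,f(6)=36,f(3)=9,f(2)=4,f(1)=1 ⇒ 455
[q^20] f(1)=1,f(2)=4,f(4)=16,f(5)=25,f(10)=100,f(20)=400 ⇒ 546

85, 122, 455, 546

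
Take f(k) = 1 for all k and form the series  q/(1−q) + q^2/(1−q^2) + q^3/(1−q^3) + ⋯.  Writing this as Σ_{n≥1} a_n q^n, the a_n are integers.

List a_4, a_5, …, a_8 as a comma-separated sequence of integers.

[q^4] f(4)=1,f(2)=1,f(1)=1 ⇒ 3
n=5: 5·1 1·5  f→[1+1]=2
[q^6] f(1)=1,f(2)=1,f(3)=1,f(6)=1 ⇒ 4
d|7:{1,7}  Σf=1+1=2
d|8:{8,4,2,1}  Σf=1+1+1+1=4

3, 2, 4, 2, 4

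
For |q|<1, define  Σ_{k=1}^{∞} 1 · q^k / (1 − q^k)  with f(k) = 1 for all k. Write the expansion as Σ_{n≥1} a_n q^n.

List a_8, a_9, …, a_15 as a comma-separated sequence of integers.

[q^8] f(8)=1,f(4)=1,f(2)=1,f(1)=1 ⇒ 4
[q^9] f(1)=1,f(3)=1,f(9)=1 ⇒ 3
d|10:{1,2,5,10}  Σf=1+1+1+1=4
d|11:{11,1}  Σf=1+1=2
n=12: 1·12 2·6 3·4 4·3 6·2 12·1  f→[1+1+1+1+1+1]=6
q^13  k|13↦f(k): 13:1 1:1  a_13=2
d|14:{1,2,7,14}  Σf=1+1+1+1=4
[q^15] f(1)=1,f(3)=1,f(5)=1,f(15)=1 ⇒ 4

4, 3, 4, 2, 6, 2, 4, 4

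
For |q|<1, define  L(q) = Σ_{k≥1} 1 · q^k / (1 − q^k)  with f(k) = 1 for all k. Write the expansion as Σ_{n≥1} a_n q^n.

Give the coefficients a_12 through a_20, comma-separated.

6, 2, 4, 4, 5, 2, 6, 2, 6

d|12:{1,2,3,4,6,12}  Σf=1+1+1+1+1+1=6
n=13: 1·13 13·1  f→[1+1]=2
d|14:{1,2,7,14}  Σf=1+1+1+1=4
[q^15] f(1)=1,f(3)=1,f(5)=1,f(15)=1 ⇒ 4
q^16  k|16↦f(k): 16:1 8:1 4:1 2:1 1:1  a_16=5
d|17:{1,17}  Σf=1+1=2
q^18  k|18↦f(k): 18:1 9:1 6:1 3:1 2:1 1:1  a_18=6
q^19  k|19↦f(k): 1:1 19:1  a_19=2
n=20: 20·1 10·2 5·4 4·5 2·10 1·20  f→[1+1+1+1+1+1]=6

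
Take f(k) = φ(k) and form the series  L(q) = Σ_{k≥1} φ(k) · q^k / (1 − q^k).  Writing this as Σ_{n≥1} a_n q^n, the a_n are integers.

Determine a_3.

q^3  k|3↦φ(k): 3:2 1:1  a_3=3

a_3 = 3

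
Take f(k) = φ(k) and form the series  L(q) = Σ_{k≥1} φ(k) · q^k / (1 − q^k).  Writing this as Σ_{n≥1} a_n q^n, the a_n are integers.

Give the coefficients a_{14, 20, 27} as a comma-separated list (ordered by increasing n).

q^14  k|14↦φ(k): 1:1 2:1 7:6 14:6  a_14=14
d|20:{1,2,4,5,10,20}  Σφ=1+1+2+4+4+8=20
q^27  k|27↦φ(k): 1:1 3:2 9:6 27:18  a_27=27

14, 20, 27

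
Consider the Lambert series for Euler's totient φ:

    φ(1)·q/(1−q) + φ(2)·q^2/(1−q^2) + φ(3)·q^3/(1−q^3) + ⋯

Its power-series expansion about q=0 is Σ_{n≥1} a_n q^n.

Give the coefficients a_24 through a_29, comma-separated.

q^24  k|24↦φ(k): 24:8 12:4 8:4 6:2 4:2 3:2 2:1 1:1  a_24=24
n=25: 1·25 5·5 25·1  φ→[1+4+20]=25
d|26:{1,2,13,26}  Σφ=1+1+12+12=26
q^27  k|27↦φ(k): 1:1 3:2 9:6 27:18  a_27=27
q^28  k|28↦φ(k): 1:1 2:1 4:2 7:6 14:6 28:12  a_28=28
q^29  k|29↦φ(k): 29:28 1:1  a_29=29

24, 25, 26, 27, 28, 29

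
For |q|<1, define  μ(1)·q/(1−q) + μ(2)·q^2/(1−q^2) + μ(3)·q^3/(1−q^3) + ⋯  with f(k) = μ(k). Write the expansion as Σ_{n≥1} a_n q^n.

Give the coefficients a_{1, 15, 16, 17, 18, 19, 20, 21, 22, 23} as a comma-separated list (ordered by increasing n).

1, 0, 0, 0, 0, 0, 0, 0, 0, 0

n=1: 1·1  μ→[1]=1
[q^15] μ(1)=1,μ(3)=-1,μ(5)=-1,μ(15)=1 ⇒ 0
d|16:{1,2,4,8,16}  Σμ=1+(-1)+0+0+0=0
[q^17] μ(1)=1,μ(17)=-1 ⇒ 0
[q^18] μ(1)=1,μ(2)=-1,μ(3)=-1,μ(6)=1,μ(9)=0,μ(18)=0 ⇒ 0
[q^19] μ(1)=1,μ(19)=-1 ⇒ 0
d|20:{20,10,5,4,2,1}  Σμ=0+1+(-1)+0+(-1)+1=0
d|21:{1,3,7,21}  Σμ=1+(-1)+(-1)+1=0
q^22  k|22↦μ(k): 1:1 2:-1 11:-1 22:1  a_22=0
d|23:{23,1}  Σμ=(-1)+1=0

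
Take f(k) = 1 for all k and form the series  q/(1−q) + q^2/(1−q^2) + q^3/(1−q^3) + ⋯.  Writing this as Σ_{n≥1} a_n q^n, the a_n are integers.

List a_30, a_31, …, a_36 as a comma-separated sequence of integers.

8, 2, 6, 4, 4, 4, 9

n=30: 30·1 15·2 10·3 6·5 5·6 3·10 2·15 1·30  f→[1+1+1+1+1+1+1+1]=8
n=31: 31·1 1·31  f→[1+1]=2
[q^32] f(32)=1,f(16)=1,f(8)=1,f(4)=1,f(2)=1,f(1)=1 ⇒ 6
d|33:{1,3,11,33}  Σf=1+1+1+1=4
d|34:{1,2,17,34}  Σf=1+1+1+1=4
d|35:{1,5,7,35}  Σf=1+1+1+1=4
[q^36] f(1)=1,f(2)=1,f(3)=1,f(4)=1,f(6)=1,f(9)=1,f(12)=1,f(18)=1,f(36)=1 ⇒ 9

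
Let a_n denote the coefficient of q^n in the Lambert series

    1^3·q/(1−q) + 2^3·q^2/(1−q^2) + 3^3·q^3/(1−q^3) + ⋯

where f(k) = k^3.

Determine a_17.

a_17 = 4914

d|17:{1,17}  Σf=1+4913=4914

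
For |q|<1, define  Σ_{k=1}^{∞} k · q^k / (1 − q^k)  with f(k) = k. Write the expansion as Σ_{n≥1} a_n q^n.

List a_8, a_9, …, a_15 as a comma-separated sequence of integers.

d|8:{1,2,4,8}  Σf=1+2+4+8=15
[q^9] f(1)=1,f(3)=3,f(9)=9 ⇒ 13
[q^10] f(1)=1,f(2)=2,f(5)=5,f(10)=10 ⇒ 18
n=11: 11·1 1·11  f→[11+1]=12
[q^12] f(12)=12,f(6)=6,f(4)=4,f(3)=3,f(2)=2,f(1)=1 ⇒ 28
q^13  k|13↦f(k): 13:13 1:1  a_13=14
q^14  k|14↦f(k): 14:14 7:7 2:2 1:1  a_14=24
n=15: 1·15 3·5 5·3 15·1  f→[1+3+5+15]=24

15, 13, 18, 12, 28, 14, 24, 24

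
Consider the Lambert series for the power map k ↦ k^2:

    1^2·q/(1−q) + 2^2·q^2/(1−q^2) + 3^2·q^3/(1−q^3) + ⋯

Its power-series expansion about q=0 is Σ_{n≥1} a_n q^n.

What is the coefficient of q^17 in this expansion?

q^17  k|17↦f(k): 1:1 17:289  a_17=290

a_17 = 290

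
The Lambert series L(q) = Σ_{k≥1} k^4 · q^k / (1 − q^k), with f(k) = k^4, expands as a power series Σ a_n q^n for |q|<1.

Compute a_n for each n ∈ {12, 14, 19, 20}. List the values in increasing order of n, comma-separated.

22386, 40834, 130322, 170898

q^12  k|12↦f(k): 1:1 2:16 3:81 4:256 6:1296 12:20736  a_12=22386
n=14: 14·1 7·2 2·7 1·14  f→[38416+2401+16+1]=40834
q^19  k|19↦f(k): 1:1 19:130321  a_19=130322
n=20: 20·1 10·2 5·4 4·5 2·10 1·20  f→[160000+10000+625+256+16+1]=170898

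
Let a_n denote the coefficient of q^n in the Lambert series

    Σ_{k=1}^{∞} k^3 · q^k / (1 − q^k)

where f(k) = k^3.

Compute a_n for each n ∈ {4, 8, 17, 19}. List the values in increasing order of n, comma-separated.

73, 585, 4914, 6860

n=4: 4·1 2·2 1·4  f→[64+8+1]=73
[q^8] f(1)=1,f(2)=8,f(4)=64,f(8)=512 ⇒ 585
d|17:{1,17}  Σf=1+4913=4914
q^19  k|19↦f(k): 1:1 19:6859  a_19=6860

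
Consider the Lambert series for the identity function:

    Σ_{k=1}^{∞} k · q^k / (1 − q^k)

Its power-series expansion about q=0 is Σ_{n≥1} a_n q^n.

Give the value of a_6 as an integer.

a_6 = 12

n=6: 1·6 2·3 3·2 6·1  f→[1+2+3+6]=12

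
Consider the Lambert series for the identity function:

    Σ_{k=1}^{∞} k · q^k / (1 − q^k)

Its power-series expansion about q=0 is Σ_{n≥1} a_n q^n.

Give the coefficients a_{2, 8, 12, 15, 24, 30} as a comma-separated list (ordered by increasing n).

3, 15, 28, 24, 60, 72

d|2:{2,1}  Σf=2+1=3
[q^8] f(8)=8,f(4)=4,f(2)=2,f(1)=1 ⇒ 15
n=12: 12·1 6·2 4·3 3·4 2·6 1·12  f→[12+6+4+3+2+1]=28
q^15  k|15↦f(k): 1:1 3:3 5:5 15:15  a_15=24
n=24: 1·24 2·12 3·8 4·6 6·4 8·3 12·2 24·1  f→[1+2+3+4+6+8+12+24]=60
d|30:{1,2,3,5,6,10,15,30}  Σf=1+2+3+5+6+10+15+30=72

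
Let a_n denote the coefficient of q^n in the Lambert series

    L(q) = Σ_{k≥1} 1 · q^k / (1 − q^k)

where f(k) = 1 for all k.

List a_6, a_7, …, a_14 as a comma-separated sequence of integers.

n=6: 6·1 3·2 2·3 1·6  f→[1+1+1+1]=4
q^7  k|7↦f(k): 7:1 1:1  a_7=2
n=8: 1·8 2·4 4·2 8·1  f→[1+1+1+1]=4
d|9:{9,3,1}  Σf=1+1+1=3
n=10: 10·1 5·2 2·5 1·10  f→[1+1+1+1]=4
d|11:{1,11}  Σf=1+1=2
[q^12] f(12)=1,f(6)=1,f(4)=1,f(3)=1,f(2)=1,f(1)=1 ⇒ 6
[q^13] f(1)=1,f(13)=1 ⇒ 2
d|14:{14,7,2,1}  Σf=1+1+1+1=4

4, 2, 4, 3, 4, 2, 6, 2, 4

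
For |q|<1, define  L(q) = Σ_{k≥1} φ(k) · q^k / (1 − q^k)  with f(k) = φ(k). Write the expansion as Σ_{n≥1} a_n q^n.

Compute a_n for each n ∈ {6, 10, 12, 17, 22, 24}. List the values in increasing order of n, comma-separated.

q^6  k|6↦φ(k): 1:1 2:1 3:2 6:2  a_6=6
d|10:{1,2,5,10}  Σφ=1+1+4+4=10
n=12: 1·12 2·6 3·4 4·3 6·2 12·1  φ→[1+1+2+2+2+4]=12
[q^17] φ(1)=1,φ(17)=16 ⇒ 17
n=22: 22·1 11·2 2·11 1·22  φ→[10+10+1+1]=22
q^24  k|24↦φ(k): 1:1 2:1 3:2 4:2 6:2 8:4 12:4 24:8  a_24=24

6, 10, 12, 17, 22, 24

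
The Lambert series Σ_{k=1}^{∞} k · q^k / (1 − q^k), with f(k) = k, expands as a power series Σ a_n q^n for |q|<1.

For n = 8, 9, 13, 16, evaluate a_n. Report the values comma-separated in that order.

15, 13, 14, 31

q^8  k|8↦f(k): 8:8 4:4 2:2 1:1  a_8=15
[q^9] f(9)=9,f(3)=3,f(1)=1 ⇒ 13
n=13: 13·1 1·13  f→[13+1]=14
[q^16] f(16)=16,f(8)=8,f(4)=4,f(2)=2,f(1)=1 ⇒ 31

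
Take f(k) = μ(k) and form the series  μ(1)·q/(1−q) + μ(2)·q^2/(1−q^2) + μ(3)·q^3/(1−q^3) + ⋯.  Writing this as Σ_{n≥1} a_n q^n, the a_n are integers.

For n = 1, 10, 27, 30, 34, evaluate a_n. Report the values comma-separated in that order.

1, 0, 0, 0, 0

[q^1] μ(1)=1 ⇒ 1
d|10:{1,2,5,10}  Σμ=1+(-1)+(-1)+1=0
n=27: 27·1 9·3 3·9 1·27  μ→[0+0+(-1)+1]=0
[q^30] μ(1)=1,μ(2)=-1,μ(3)=-1,μ(5)=-1,μ(6)=1,μ(10)=1,μ(15)=1,μ(30)=-1 ⇒ 0
d|34:{1,2,17,34}  Σμ=1+(-1)+(-1)+1=0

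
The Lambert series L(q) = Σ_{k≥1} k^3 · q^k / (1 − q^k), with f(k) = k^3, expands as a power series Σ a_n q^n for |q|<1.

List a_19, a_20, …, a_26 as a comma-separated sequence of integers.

[q^19] f(1)=1,f(19)=6859 ⇒ 6860
[q^20] f(20)=8000,f(10)=1000,f(5)=125,f(4)=64,f(2)=8,f(1)=1 ⇒ 9198
n=21: 1·21 3·7 7·3 21·1  f→[1+27+343+9261]=9632
n=22: 22·1 11·2 2·11 1·22  f→[10648+1331+8+1]=11988
q^23  k|23↦f(k): 23:12167 1:1  a_23=12168
q^24  k|24↦f(k): 1:1 2:8 3:27 4:64 6:216 8:512 12:1728 24:13824  a_24=16380
q^25  k|25↦f(k): 1:1 5:125 25:15625  a_25=15751
[q^26] f(1)=1,f(2)=8,f(13)=2197,f(26)=17576 ⇒ 19782

6860, 9198, 9632, 11988, 12168, 16380, 15751, 19782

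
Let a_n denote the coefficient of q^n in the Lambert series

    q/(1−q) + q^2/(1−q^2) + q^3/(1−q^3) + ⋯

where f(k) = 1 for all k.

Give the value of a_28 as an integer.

n=28: 28·1 14·2 7·4 4·7 2·14 1·28  f→[1+1+1+1+1+1]=6

a_28 = 6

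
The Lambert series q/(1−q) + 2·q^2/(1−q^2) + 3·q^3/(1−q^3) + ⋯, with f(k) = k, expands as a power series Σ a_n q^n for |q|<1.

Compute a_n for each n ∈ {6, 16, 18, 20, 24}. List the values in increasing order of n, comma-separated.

d|6:{6,3,2,1}  Σf=6+3+2+1=12
n=16: 16·1 8·2 4·4 2·8 1·16  f→[16+8+4+2+1]=31
[q^18] f(1)=1,f(2)=2,f(3)=3,f(6)=6,f(9)=9,f(18)=18 ⇒ 39
d|20:{20,10,5,4,2,1}  Σf=20+10+5+4+2+1=42
q^24  k|24↦f(k): 1:1 2:2 3:3 4:4 6:6 8:8 12:12 24:24  a_24=60

12, 31, 39, 42, 60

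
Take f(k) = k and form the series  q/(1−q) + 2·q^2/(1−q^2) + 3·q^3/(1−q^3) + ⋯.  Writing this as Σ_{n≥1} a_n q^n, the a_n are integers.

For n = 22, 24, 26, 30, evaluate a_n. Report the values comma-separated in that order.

[q^22] f(1)=1,f(2)=2,f(11)=11,f(22)=22 ⇒ 36
d|24:{1,2,3,4,6,8,12,24}  Σf=1+2+3+4+6+8+12+24=60
[q^26] f(26)=26,f(13)=13,f(2)=2,f(1)=1 ⇒ 42
q^30  k|30↦f(k): 1:1 2:2 3:3 5:5 6:6 10:10 15:15 30:30  a_30=72

36, 60, 42, 72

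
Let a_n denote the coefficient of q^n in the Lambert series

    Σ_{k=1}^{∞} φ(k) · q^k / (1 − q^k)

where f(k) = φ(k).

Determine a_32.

[q^32] φ(32)=16,φ(16)=8,φ(8)=4,φ(4)=2,φ(2)=1,φ(1)=1 ⇒ 32

a_32 = 32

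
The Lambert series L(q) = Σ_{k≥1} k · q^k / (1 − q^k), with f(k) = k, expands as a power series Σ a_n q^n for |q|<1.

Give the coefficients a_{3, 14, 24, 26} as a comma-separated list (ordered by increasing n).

n=3: 3·1 1·3  f→[3+1]=4
d|14:{14,7,2,1}  Σf=14+7+2+1=24
[q^24] f(24)=24,f(12)=12,f(8)=8,f(6)=6,f(4)=4,f(3)=3,f(2)=2,f(1)=1 ⇒ 60
[q^26] f(1)=1,f(2)=2,f(13)=13,f(26)=26 ⇒ 42

4, 24, 60, 42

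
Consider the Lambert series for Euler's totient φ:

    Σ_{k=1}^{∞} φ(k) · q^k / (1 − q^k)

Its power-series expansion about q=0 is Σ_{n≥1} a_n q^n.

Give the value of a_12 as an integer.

n=12: 1·12 2·6 3·4 4·3 6·2 12·1  φ→[1+1+2+2+2+4]=12

a_12 = 12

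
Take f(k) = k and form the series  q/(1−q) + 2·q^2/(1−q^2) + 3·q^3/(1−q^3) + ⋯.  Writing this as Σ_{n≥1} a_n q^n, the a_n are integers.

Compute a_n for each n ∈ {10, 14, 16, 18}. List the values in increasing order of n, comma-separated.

18, 24, 31, 39

d|10:{10,5,2,1}  Σf=10+5+2+1=18
q^14  k|14↦f(k): 14:14 7:7 2:2 1:1  a_14=24
[q^16] f(16)=16,f(8)=8,f(4)=4,f(2)=2,f(1)=1 ⇒ 31
n=18: 18·1 9·2 6·3 3·6 2·9 1·18  f→[18+9+6+3+2+1]=39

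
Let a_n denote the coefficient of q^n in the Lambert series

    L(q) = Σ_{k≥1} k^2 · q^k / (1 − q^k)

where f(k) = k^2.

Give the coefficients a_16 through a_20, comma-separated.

341, 290, 455, 362, 546

[q^16] f(1)=1,f(2)=4,f(4)=16,f(8)=64,f(16)=256 ⇒ 341
n=17: 1·17 17·1  f→[1+289]=290
[q^18] f(1)=1,f(2)=4,f(3)=9,f(6)=36,f(9)=81,f(18)=324 ⇒ 455
n=19: 1·19 19·1  f→[1+361]=362
d|20:{1,2,4,5,10,20}  Σf=1+4+16+25+100+400=546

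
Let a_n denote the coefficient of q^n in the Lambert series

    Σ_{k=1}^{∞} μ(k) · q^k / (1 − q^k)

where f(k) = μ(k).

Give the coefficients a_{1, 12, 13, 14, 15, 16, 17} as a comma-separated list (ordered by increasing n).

1, 0, 0, 0, 0, 0, 0

q^1  k|1↦μ(k): 1:1  a_1=1
n=12: 12·1 6·2 4·3 3·4 2·6 1·12  μ→[0+1+0+(-1)+(-1)+1]=0
n=13: 13·1 1·13  μ→[(-1)+1]=0
q^14  k|14↦μ(k): 14:1 7:-1 2:-1 1:1  a_14=0
q^15  k|15↦μ(k): 1:1 3:-1 5:-1 15:1  a_15=0
q^16  k|16↦μ(k): 16:0 8:0 4:0 2:-1 1:1  a_16=0
q^17  k|17↦μ(k): 1:1 17:-1  a_17=0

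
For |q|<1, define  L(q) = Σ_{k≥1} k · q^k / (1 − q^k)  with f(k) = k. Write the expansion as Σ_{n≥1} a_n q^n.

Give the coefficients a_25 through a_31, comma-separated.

n=25: 1·25 5·5 25·1  f→[1+5+25]=31
q^26  k|26↦f(k): 26:26 13:13 2:2 1:1  a_26=42
n=27: 1·27 3·9 9·3 27·1  f→[1+3+9+27]=40
q^28  k|28↦f(k): 1:1 2:2 4:4 7:7 14:14 28:28  a_28=56
[q^29] f(1)=1,f(29)=29 ⇒ 30
[q^30] f(30)=30,f(15)=15,f(10)=10,f(6)=6,f(5)=5,f(3)=3,f(2)=2,f(1)=1 ⇒ 72
[q^31] f(1)=1,f(31)=31 ⇒ 32

31, 42, 40, 56, 30, 72, 32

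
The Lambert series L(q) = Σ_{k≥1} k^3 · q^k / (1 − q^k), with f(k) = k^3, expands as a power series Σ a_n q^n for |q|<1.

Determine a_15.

[q^15] f(15)=3375,f(5)=125,f(3)=27,f(1)=1 ⇒ 3528

a_15 = 3528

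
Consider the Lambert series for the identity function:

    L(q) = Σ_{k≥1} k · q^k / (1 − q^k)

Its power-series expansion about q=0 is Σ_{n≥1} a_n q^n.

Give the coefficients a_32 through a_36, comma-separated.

63, 48, 54, 48, 91

[q^32] f(1)=1,f(2)=2,f(4)=4,f(8)=8,f(16)=16,f(32)=32 ⇒ 63
d|33:{1,3,11,33}  Σf=1+3+11+33=48
[q^34] f(1)=1,f(2)=2,f(17)=17,f(34)=34 ⇒ 54
n=35: 35·1 7·5 5·7 1·35  f→[35+7+5+1]=48
d|36:{1,2,3,4,6,9,12,18,36}  Σf=1+2+3+4+6+9+12+18+36=91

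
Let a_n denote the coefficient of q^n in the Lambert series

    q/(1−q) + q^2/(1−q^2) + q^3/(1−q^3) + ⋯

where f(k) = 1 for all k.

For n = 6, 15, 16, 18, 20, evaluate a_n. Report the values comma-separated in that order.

[q^6] f(1)=1,f(2)=1,f(3)=1,f(6)=1 ⇒ 4
d|15:{1,3,5,15}  Σf=1+1+1+1=4
[q^16] f(1)=1,f(2)=1,f(4)=1,f(8)=1,f(16)=1 ⇒ 5
n=18: 18·1 9·2 6·3 3·6 2·9 1·18  f→[1+1+1+1+1+1]=6
d|20:{1,2,4,5,10,20}  Σf=1+1+1+1+1+1=6

4, 4, 5, 6, 6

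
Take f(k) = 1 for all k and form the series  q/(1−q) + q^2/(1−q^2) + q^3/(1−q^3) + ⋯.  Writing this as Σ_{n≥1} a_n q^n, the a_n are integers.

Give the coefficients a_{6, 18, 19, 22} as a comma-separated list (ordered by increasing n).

4, 6, 2, 4

n=6: 1·6 2·3 3·2 6·1  f→[1+1+1+1]=4
n=18: 18·1 9·2 6·3 3·6 2·9 1·18  f→[1+1+1+1+1+1]=6
[q^19] f(1)=1,f(19)=1 ⇒ 2
n=22: 22·1 11·2 2·11 1·22  f→[1+1+1+1]=4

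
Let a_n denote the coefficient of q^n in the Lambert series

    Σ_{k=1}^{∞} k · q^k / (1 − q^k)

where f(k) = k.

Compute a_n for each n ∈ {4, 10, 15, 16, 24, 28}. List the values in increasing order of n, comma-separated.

7, 18, 24, 31, 60, 56

q^4  k|4↦f(k): 1:1 2:2 4:4  a_4=7
[q^10] f(10)=10,f(5)=5,f(2)=2,f(1)=1 ⇒ 18
[q^15] f(15)=15,f(5)=5,f(3)=3,f(1)=1 ⇒ 24
n=16: 16·1 8·2 4·4 2·8 1·16  f→[16+8+4+2+1]=31
d|24:{24,12,8,6,4,3,2,1}  Σf=24+12+8+6+4+3+2+1=60
[q^28] f(1)=1,f(2)=2,f(4)=4,f(7)=7,f(14)=14,f(28)=28 ⇒ 56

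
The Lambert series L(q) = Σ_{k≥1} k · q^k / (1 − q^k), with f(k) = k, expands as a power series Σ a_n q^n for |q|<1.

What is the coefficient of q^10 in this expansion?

a_10 = 18

[q^10] f(1)=1,f(2)=2,f(5)=5,f(10)=10 ⇒ 18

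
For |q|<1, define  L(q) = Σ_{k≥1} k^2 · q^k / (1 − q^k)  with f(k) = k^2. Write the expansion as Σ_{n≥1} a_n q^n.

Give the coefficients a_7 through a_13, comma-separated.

d|7:{1,7}  Σf=1+49=50
q^8  k|8↦f(k): 8:64 4:16 2:4 1:1  a_8=85
q^9  k|9↦f(k): 9:81 3:9 1:1  a_9=91
[q^10] f(10)=100,f(5)=25,f(2)=4,f(1)=1 ⇒ 130
[q^11] f(1)=1,f(11)=121 ⇒ 122
q^12  k|12↦f(k): 1:1 2:4 3:9 4:16 6:36 12:144  a_12=210
q^13  k|13↦f(k): 13:169 1:1  a_13=170

50, 85, 91, 130, 122, 210, 170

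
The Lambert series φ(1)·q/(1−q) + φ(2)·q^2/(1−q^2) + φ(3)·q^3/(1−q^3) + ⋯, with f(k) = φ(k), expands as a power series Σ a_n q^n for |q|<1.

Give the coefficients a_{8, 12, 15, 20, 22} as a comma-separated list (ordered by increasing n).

q^8  k|8↦φ(k): 1:1 2:1 4:2 8:4  a_8=8
q^12  k|12↦φ(k): 12:4 6:2 4:2 3:2 2:1 1:1  a_12=12
[q^15] φ(15)=8,φ(5)=4,φ(3)=2,φ(1)=1 ⇒ 15
q^20  k|20↦φ(k): 1:1 2:1 4:2 5:4 10:4 20:8  a_20=20
q^22  k|22↦φ(k): 22:10 11:10 2:1 1:1  a_22=22

8, 12, 15, 20, 22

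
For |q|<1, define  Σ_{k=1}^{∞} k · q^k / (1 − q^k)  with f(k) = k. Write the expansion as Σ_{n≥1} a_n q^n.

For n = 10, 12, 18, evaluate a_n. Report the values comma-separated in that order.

18, 28, 39

n=10: 1·10 2·5 5·2 10·1  f→[1+2+5+10]=18
q^12  k|12↦f(k): 1:1 2:2 3:3 4:4 6:6 12:12  a_12=28
q^18  k|18↦f(k): 1:1 2:2 3:3 6:6 9:9 18:18  a_18=39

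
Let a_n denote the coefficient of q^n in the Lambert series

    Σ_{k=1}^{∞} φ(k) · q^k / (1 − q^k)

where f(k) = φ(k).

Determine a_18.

q^18  k|18↦φ(k): 18:6 9:6 6:2 3:2 2:1 1:1  a_18=18

a_18 = 18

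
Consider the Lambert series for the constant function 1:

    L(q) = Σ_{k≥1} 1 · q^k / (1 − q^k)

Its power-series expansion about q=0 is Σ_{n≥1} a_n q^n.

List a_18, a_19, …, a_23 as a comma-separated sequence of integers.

n=18: 1·18 2·9 3·6 6·3 9·2 18·1  f→[1+1+1+1+1+1]=6
q^19  k|19↦f(k): 1:1 19:1  a_19=2
[q^20] f(1)=1,f(2)=1,f(4)=1,f(5)=1,f(10)=1,f(20)=1 ⇒ 6
[q^21] f(1)=1,f(3)=1,f(7)=1,f(21)=1 ⇒ 4
d|22:{22,11,2,1}  Σf=1+1+1+1=4
d|23:{23,1}  Σf=1+1=2

6, 2, 6, 4, 4, 2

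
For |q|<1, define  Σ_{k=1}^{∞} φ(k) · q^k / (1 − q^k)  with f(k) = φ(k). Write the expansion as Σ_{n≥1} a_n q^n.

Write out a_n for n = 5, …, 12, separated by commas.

n=5: 5·1 1·5  φ→[4+1]=5
d|6:{1,2,3,6}  Σφ=1+1+2+2=6
n=7: 7·1 1·7  φ→[6+1]=7
n=8: 8·1 4·2 2·4 1·8  φ→[4+2+1+1]=8
n=9: 1·9 3·3 9·1  φ→[1+2+6]=9
n=10: 10·1 5·2 2·5 1·10  φ→[4+4+1+1]=10
[q^11] φ(11)=10,φ(1)=1 ⇒ 11
n=12: 12·1 6·2 4·3 3·4 2·6 1·12  φ→[4+2+2+2+1+1]=12

5, 6, 7, 8, 9, 10, 11, 12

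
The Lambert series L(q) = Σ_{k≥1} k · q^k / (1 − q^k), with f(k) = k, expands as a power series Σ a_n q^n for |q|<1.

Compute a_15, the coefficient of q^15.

[q^15] f(15)=15,f(5)=5,f(3)=3,f(1)=1 ⇒ 24

a_15 = 24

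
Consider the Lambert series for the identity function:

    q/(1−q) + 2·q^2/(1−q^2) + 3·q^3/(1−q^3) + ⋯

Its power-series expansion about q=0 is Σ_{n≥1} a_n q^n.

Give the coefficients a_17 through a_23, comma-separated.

18, 39, 20, 42, 32, 36, 24

n=17: 17·1 1·17  f→[17+1]=18
q^18  k|18↦f(k): 18:18 9:9 6:6 3:3 2:2 1:1  a_18=39
q^19  k|19↦f(k): 19:19 1:1  a_19=20
q^20  k|20↦f(k): 1:1 2:2 4:4 5:5 10:10 20:20  a_20=42
[q^21] f(1)=1,f(3)=3,f(7)=7,f(21)=21 ⇒ 32
q^22  k|22↦f(k): 1:1 2:2 11:11 22:22  a_22=36
d|23:{23,1}  Σf=23+1=24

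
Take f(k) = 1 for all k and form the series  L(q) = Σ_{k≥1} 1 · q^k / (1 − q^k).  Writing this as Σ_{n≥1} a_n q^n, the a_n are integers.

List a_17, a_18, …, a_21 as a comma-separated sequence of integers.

d|17:{1,17}  Σf=1+1=2
[q^18] f(18)=1,f(9)=1,f(6)=1,f(3)=1,f(2)=1,f(1)=1 ⇒ 6
q^19  k|19↦f(k): 1:1 19:1  a_19=2
n=20: 1·20 2·10 4·5 5·4 10·2 20·1  f→[1+1+1+1+1+1]=6
q^21  k|21↦f(k): 21:1 7:1 3:1 1:1  a_21=4

2, 6, 2, 6, 4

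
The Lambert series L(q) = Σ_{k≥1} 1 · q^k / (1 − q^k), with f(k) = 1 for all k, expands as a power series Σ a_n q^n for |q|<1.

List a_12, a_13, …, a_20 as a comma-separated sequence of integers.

6, 2, 4, 4, 5, 2, 6, 2, 6

d|12:{12,6,4,3,2,1}  Σf=1+1+1+1+1+1=6
n=13: 13·1 1·13  f→[1+1]=2
[q^14] f(1)=1,f(2)=1,f(7)=1,f(14)=1 ⇒ 4
q^15  k|15↦f(k): 1:1 3:1 5:1 15:1  a_15=4
q^16  k|16↦f(k): 16:1 8:1 4:1 2:1 1:1  a_16=5
[q^17] f(17)=1,f(1)=1 ⇒ 2
q^18  k|18↦f(k): 1:1 2:1 3:1 6:1 9:1 18:1  a_18=6
d|19:{19,1}  Σf=1+1=2
d|20:{1,2,4,5,10,20}  Σf=1+1+1+1+1+1=6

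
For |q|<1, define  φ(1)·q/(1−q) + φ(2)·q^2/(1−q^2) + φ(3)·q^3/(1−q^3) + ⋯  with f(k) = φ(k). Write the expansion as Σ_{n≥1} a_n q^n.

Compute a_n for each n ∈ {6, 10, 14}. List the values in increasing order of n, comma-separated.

d|6:{6,3,2,1}  Σφ=2+2+1+1=6
q^10  k|10↦φ(k): 10:4 5:4 2:1 1:1  a_10=10
[q^14] φ(14)=6,φ(7)=6,φ(2)=1,φ(1)=1 ⇒ 14

6, 10, 14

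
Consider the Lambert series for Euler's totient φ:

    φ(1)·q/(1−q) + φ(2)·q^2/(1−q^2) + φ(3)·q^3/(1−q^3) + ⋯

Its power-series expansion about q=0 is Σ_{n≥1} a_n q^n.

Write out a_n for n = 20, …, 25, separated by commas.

[q^20] φ(20)=8,φ(10)=4,φ(5)=4,φ(4)=2,φ(2)=1,φ(1)=1 ⇒ 20
n=21: 1·21 3·7 7·3 21·1  φ→[1+2+6+12]=21
n=22: 22·1 11·2 2·11 1·22  φ→[10+10+1+1]=22
[q^23] φ(23)=22,φ(1)=1 ⇒ 23
d|24:{1,2,3,4,6,8,12,24}  Σφ=1+1+2+2+2+4+4+8=24
[q^25] φ(1)=1,φ(5)=4,φ(25)=20 ⇒ 25

20, 21, 22, 23, 24, 25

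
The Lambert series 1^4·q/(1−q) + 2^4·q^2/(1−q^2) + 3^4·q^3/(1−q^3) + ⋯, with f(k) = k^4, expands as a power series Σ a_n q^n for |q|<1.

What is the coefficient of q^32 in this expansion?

[q^32] f(1)=1,f(2)=16,f(4)=256,f(8)=4096,f(16)=65536,f(32)=1048576 ⇒ 1118481

a_32 = 1118481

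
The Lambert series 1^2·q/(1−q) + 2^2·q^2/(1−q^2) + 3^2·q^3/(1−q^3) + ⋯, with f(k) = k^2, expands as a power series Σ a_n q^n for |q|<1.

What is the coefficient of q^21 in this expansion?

a_21 = 500

n=21: 21·1 7·3 3·7 1·21  f→[441+49+9+1]=500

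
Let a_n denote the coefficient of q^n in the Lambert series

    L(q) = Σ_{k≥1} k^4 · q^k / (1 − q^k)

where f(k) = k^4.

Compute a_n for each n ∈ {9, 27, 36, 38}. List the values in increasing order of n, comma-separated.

6643, 538084, 1813539, 2215474

d|9:{1,3,9}  Σf=1+81+6561=6643
[q^27] f(1)=1,f(3)=81,f(9)=6561,f(27)=531441 ⇒ 538084
d|36:{36,18,12,9,6,4,3,2,1}  Σf=1679616+104976+20736+6561+1296+256+81+16+1=1813539
d|38:{1,2,19,38}  Σf=1+16+130321+2085136=2215474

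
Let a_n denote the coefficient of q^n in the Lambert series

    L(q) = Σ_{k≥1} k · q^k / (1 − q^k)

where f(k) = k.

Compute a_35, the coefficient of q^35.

d|35:{35,7,5,1}  Σf=35+7+5+1=48

a_35 = 48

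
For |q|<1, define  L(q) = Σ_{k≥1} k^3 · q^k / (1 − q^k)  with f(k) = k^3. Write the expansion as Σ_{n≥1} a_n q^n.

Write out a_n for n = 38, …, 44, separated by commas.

61740, 61544, 73710, 68922, 86688, 79508, 97236

q^38  k|38↦f(k): 1:1 2:8 19:6859 38:54872  a_38=61740
n=39: 39·1 13·3 3·13 1·39  f→[59319+2197+27+1]=61544
d|40:{40,20,10,8,5,4,2,1}  Σf=64000+8000+1000+512+125+64+8+1=73710
n=41: 1·41 41·1  f→[1+68921]=68922
q^42  k|42↦f(k): 42:74088 21:9261 14:2744 7:343 6:216 3:27 2:8 1:1  a_42=86688
[q^43] f(1)=1,f(43)=79507 ⇒ 79508
d|44:{44,22,11,4,2,1}  Σf=85184+10648+1331+64+8+1=97236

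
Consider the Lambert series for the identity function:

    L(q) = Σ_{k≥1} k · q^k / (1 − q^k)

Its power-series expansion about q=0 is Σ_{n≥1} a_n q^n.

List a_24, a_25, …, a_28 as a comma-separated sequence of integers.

60, 31, 42, 40, 56

[q^24] f(24)=24,f(12)=12,f(8)=8,f(6)=6,f(4)=4,f(3)=3,f(2)=2,f(1)=1 ⇒ 60
[q^25] f(1)=1,f(5)=5,f(25)=25 ⇒ 31
n=26: 26·1 13·2 2·13 1·26  f→[26+13+2+1]=42
[q^27] f(1)=1,f(3)=3,f(9)=9,f(27)=27 ⇒ 40
q^28  k|28↦f(k): 28:28 14:14 7:7 4:4 2:2 1:1  a_28=56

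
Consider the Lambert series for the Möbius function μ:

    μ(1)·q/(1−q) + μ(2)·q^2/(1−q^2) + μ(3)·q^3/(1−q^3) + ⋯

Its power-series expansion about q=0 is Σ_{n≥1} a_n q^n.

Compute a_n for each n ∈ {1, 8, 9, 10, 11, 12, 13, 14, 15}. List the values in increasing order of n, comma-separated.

n=1: 1·1  μ→[1]=1
q^8  k|8↦μ(k): 8:0 4:0 2:-1 1:1  a_8=0
n=9: 1·9 3·3 9·1  μ→[1+(-1)+0]=0
[q^10] μ(10)=1,μ(5)=-1,μ(2)=-1,μ(1)=1 ⇒ 0
[q^11] μ(1)=1,μ(11)=-1 ⇒ 0
n=12: 1·12 2·6 3·4 4·3 6·2 12·1  μ→[1+(-1)+(-1)+0+1+0]=0
[q^13] μ(1)=1,μ(13)=-1 ⇒ 0
q^14  k|14↦μ(k): 14:1 7:-1 2:-1 1:1  a_14=0
[q^15] μ(1)=1,μ(3)=-1,μ(5)=-1,μ(15)=1 ⇒ 0

1, 0, 0, 0, 0, 0, 0, 0, 0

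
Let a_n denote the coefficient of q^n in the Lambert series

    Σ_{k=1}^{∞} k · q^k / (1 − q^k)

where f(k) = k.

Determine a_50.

d|50:{1,2,5,10,25,50}  Σf=1+2+5+10+25+50=93

a_50 = 93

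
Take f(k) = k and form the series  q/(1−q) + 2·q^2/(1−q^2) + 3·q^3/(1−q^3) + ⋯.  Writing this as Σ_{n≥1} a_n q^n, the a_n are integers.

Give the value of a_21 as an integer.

a_21 = 32

q^21  k|21↦f(k): 21:21 7:7 3:3 1:1  a_21=32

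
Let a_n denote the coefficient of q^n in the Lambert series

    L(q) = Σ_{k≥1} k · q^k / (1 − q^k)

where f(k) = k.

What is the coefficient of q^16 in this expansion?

[q^16] f(16)=16,f(8)=8,f(4)=4,f(2)=2,f(1)=1 ⇒ 31

a_16 = 31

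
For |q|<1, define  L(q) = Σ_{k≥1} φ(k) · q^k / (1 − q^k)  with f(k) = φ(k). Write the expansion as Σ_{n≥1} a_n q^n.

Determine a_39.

q^39  k|39↦φ(k): 39:24 13:12 3:2 1:1  a_39=39

a_39 = 39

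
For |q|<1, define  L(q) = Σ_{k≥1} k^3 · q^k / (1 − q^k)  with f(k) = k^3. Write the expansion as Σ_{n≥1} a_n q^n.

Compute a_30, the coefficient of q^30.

q^30  k|30↦f(k): 1:1 2:8 3:27 5:125 6:216 10:1000 15:3375 30:27000  a_30=31752

a_30 = 31752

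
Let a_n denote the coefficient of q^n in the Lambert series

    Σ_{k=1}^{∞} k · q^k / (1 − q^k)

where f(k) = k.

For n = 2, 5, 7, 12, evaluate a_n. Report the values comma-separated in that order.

q^2  k|2↦f(k): 1:1 2:2  a_2=3
n=5: 1·5 5·1  f→[1+5]=6
q^7  k|7↦f(k): 1:1 7:7  a_7=8
n=12: 12·1 6·2 4·3 3·4 2·6 1·12  f→[12+6+4+3+2+1]=28

3, 6, 8, 28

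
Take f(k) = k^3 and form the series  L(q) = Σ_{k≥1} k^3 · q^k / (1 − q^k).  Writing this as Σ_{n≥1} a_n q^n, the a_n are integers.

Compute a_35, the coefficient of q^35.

a_35 = 43344

n=35: 35·1 7·5 5·7 1·35  f→[42875+343+125+1]=43344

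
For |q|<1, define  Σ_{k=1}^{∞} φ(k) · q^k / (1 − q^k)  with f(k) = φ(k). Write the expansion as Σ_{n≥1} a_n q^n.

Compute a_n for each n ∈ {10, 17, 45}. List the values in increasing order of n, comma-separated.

d|10:{10,5,2,1}  Σφ=4+4+1+1=10
n=17: 17·1 1·17  φ→[16+1]=17
[q^45] φ(45)=24,φ(15)=8,φ(9)=6,φ(5)=4,φ(3)=2,φ(1)=1 ⇒ 45

10, 17, 45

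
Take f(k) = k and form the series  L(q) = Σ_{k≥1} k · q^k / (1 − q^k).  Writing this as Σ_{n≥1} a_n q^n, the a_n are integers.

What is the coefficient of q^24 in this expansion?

a_24 = 60

d|24:{24,12,8,6,4,3,2,1}  Σf=24+12+8+6+4+3+2+1=60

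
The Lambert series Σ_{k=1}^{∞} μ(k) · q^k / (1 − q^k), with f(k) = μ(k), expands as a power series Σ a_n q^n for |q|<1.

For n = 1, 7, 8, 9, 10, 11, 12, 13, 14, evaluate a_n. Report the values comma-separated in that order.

d|1:{1}  Σμ=1=1
d|7:{7,1}  Σμ=(-1)+1=0
[q^8] μ(1)=1,μ(2)=-1,μ(4)=0,μ(8)=0 ⇒ 0
[q^9] μ(1)=1,μ(3)=-1,μ(9)=0 ⇒ 0
[q^10] μ(10)=1,μ(5)=-1,μ(2)=-1,μ(1)=1 ⇒ 0
d|11:{1,11}  Σμ=1+(-1)=0
d|12:{1,2,3,4,6,12}  Σμ=1+(-1)+(-1)+0+1+0=0
n=13: 1·13 13·1  μ→[1+(-1)]=0
n=14: 1·14 2·7 7·2 14·1  μ→[1+(-1)+(-1)+1]=0

1, 0, 0, 0, 0, 0, 0, 0, 0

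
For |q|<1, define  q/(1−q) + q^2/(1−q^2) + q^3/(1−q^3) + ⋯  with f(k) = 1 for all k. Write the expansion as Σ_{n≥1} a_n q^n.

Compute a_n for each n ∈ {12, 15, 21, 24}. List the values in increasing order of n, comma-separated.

q^12  k|12↦f(k): 12:1 6:1 4:1 3:1 2:1 1:1  a_12=6
d|15:{15,5,3,1}  Σf=1+1+1+1=4
[q^21] f(21)=1,f(7)=1,f(3)=1,f(1)=1 ⇒ 4
d|24:{1,2,3,4,6,8,12,24}  Σf=1+1+1+1+1+1+1+1=8

6, 4, 4, 8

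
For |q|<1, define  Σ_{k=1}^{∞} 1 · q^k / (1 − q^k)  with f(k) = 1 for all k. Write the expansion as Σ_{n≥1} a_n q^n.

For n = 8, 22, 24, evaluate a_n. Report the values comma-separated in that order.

d|8:{1,2,4,8}  Σf=1+1+1+1=4
n=22: 1·22 2·11 11·2 22·1  f→[1+1+1+1]=4
[q^24] f(1)=1,f(2)=1,f(3)=1,f(4)=1,f(6)=1,f(8)=1,f(12)=1,f(24)=1 ⇒ 8

4, 4, 8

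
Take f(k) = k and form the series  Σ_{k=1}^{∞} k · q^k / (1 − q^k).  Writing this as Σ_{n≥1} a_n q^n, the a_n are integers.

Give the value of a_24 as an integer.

n=24: 1·24 2·12 3·8 4·6 6·4 8·3 12·2 24·1  f→[1+2+3+4+6+8+12+24]=60

a_24 = 60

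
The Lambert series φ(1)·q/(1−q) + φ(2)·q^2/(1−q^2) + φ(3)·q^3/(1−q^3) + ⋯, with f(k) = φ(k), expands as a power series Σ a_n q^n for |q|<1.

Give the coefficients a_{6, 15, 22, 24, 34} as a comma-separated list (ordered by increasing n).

q^6  k|6↦φ(k): 6:2 3:2 2:1 1:1  a_6=6
n=15: 15·1 5·3 3·5 1·15  φ→[8+4+2+1]=15
d|22:{1,2,11,22}  Σφ=1+1+10+10=22
q^24  k|24↦φ(k): 24:8 12:4 8:4 6:2 4:2 3:2 2:1 1:1  a_24=24
q^34  k|34↦φ(k): 1:1 2:1 17:16 34:16  a_34=34

6, 15, 22, 24, 34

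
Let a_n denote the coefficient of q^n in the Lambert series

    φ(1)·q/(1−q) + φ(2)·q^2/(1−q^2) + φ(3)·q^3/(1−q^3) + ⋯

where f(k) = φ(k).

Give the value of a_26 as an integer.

n=26: 1·26 2·13 13·2 26·1  φ→[1+1+12+12]=26

a_26 = 26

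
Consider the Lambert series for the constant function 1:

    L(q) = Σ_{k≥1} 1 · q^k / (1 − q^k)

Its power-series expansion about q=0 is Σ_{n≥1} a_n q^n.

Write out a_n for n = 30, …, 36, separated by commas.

8, 2, 6, 4, 4, 4, 9

[q^30] f(1)=1,f(2)=1,f(3)=1,f(5)=1,f(6)=1,f(10)=1,f(15)=1,f(30)=1 ⇒ 8
d|31:{31,1}  Σf=1+1=2
d|32:{32,16,8,4,2,1}  Σf=1+1+1+1+1+1=6
d|33:{33,11,3,1}  Σf=1+1+1+1=4
q^34  k|34↦f(k): 1:1 2:1 17:1 34:1  a_34=4
n=35: 35·1 7·5 5·7 1·35  f→[1+1+1+1]=4
[q^36] f(1)=1,f(2)=1,f(3)=1,f(4)=1,f(6)=1,f(9)=1,f(12)=1,f(18)=1,f(36)=1 ⇒ 9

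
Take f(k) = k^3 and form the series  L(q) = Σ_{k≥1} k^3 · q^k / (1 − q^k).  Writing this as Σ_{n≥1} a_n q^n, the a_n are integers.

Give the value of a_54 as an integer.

q^54  k|54↦f(k): 1:1 2:8 3:27 6:216 9:729 18:5832 27:19683 54:157464  a_54=183960

a_54 = 183960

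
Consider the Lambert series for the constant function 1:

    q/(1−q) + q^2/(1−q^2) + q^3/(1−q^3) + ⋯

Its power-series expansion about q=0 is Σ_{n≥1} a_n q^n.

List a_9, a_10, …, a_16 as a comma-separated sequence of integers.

n=9: 9·1 3·3 1·9  f→[1+1+1]=3
q^10  k|10↦f(k): 10:1 5:1 2:1 1:1  a_10=4
[q^11] f(1)=1,f(11)=1 ⇒ 2
d|12:{12,6,4,3,2,1}  Σf=1+1+1+1+1+1=6
q^13  k|13↦f(k): 13:1 1:1  a_13=2
d|14:{14,7,2,1}  Σf=1+1+1+1=4
[q^15] f(1)=1,f(3)=1,f(5)=1,f(15)=1 ⇒ 4
d|16:{16,8,4,2,1}  Σf=1+1+1+1+1=5

3, 4, 2, 6, 2, 4, 4, 5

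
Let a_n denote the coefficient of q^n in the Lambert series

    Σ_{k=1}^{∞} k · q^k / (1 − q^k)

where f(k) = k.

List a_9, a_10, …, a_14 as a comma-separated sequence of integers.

[q^9] f(1)=1,f(3)=3,f(9)=9 ⇒ 13
n=10: 1·10 2·5 5·2 10·1  f→[1+2+5+10]=18
q^11  k|11↦f(k): 11:11 1:1  a_11=12
d|12:{12,6,4,3,2,1}  Σf=12+6+4+3+2+1=28
q^13  k|13↦f(k): 13:13 1:1  a_13=14
q^14  k|14↦f(k): 14:14 7:7 2:2 1:1  a_14=24

13, 18, 12, 28, 14, 24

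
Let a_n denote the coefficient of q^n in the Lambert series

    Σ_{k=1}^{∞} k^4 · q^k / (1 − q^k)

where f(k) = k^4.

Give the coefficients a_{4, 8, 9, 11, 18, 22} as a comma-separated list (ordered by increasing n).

q^4  k|4↦f(k): 4:256 2:16 1:1  a_4=273
d|8:{1,2,4,8}  Σf=1+16+256+4096=4369
d|9:{9,3,1}  Σf=6561+81+1=6643
q^11  k|11↦f(k): 11:14641 1:1  a_11=14642
d|18:{1,2,3,6,9,18}  Σf=1+16+81+1296+6561+104976=112931
n=22: 22·1 11·2 2·11 1·22  f→[234256+14641+16+1]=248914

273, 4369, 6643, 14642, 112931, 248914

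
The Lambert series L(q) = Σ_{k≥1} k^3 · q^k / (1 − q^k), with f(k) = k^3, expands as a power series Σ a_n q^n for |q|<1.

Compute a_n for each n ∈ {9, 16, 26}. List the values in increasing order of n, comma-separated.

757, 4681, 19782

n=9: 9·1 3·3 1·9  f→[729+27+1]=757
[q^16] f(1)=1,f(2)=8,f(4)=64,f(8)=512,f(16)=4096 ⇒ 4681
q^26  k|26↦f(k): 26:17576 13:2197 2:8 1:1  a_26=19782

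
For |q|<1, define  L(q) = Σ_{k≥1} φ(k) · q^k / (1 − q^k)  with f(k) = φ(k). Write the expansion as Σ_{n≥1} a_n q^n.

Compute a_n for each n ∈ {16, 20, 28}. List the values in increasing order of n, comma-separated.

[q^16] φ(1)=1,φ(2)=1,φ(4)=2,φ(8)=4,φ(16)=8 ⇒ 16
q^20  k|20↦φ(k): 20:8 10:4 5:4 4:2 2:1 1:1  a_20=20
q^28  k|28↦φ(k): 1:1 2:1 4:2 7:6 14:6 28:12  a_28=28

16, 20, 28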